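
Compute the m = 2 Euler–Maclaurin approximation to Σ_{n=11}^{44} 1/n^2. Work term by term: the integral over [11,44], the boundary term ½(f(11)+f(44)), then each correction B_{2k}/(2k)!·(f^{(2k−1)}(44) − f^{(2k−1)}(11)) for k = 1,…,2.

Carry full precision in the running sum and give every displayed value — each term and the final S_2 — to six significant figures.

S_2 ≈ 0.0726954

∫_11^44 1/x^2 dx evaluates to 0.0681818.
½[f(11) + f(44)] = ½[0.00826446 + 0.000516529] = 0.00439050.
Integral + boundary = 0.0725723.
Correction k=1: B_{2}/2! · (f^{(1)}(44) − f^{(1)}(11)) = 1/12 · (-2.34786e-05 − (-0.00150263)) = 0.000123263.
Running total after k=1: 0.0726956.
Correction k=2: B_{4}/4! · (f^{(3)}(44) − f^{(3)}(11)) = −1/720 · (-1.45528e-07 − (-0.000149021)) = -2.06772e-07.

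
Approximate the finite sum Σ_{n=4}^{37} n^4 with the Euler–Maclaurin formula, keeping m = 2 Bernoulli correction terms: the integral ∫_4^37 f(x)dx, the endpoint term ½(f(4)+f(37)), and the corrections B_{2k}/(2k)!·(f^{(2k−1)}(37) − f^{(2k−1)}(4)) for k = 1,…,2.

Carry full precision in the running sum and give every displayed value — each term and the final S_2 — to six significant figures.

The integral term ∫_4^37 x^4 dx = 1.38686e+07.
Boundary: ½(f(4) + f(37)) = ½(256.000 + 1.87416e+06) = 937208.
Running total after boundary: 1.48058e+07.
Order-1 term: 1/12 · (202612 − 256.000) = 16863.0.
Partial sum through k=1: 1.48227e+07.
Order-2 term: −1/720 · (888.000 − 96.0000) = -1.10000.

S_2 ≈ 1.48227e+07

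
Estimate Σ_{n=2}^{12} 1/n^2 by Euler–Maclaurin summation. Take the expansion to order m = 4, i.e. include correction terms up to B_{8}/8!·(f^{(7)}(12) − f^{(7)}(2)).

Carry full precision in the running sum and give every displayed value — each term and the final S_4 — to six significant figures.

Integral: ∫_2^12 1/x^2 dx = 0.416667.
Boundary: ½(f(2) + f(12)) = ½(0.250000 + 0.00694444) = 0.128472.
So far: 0.545139.
Correction k=1: B_{2}/2! · (f^{(1)}(12) − f^{(1)}(2)) = 1/12 · (-0.00115741 − (-0.250000)) = 0.0207369.
Running total after k=1: 0.565876.
Correction k=2: B_{4}/4! · (f^{(3)}(12) − f^{(3)}(2)) = −1/720 · (-9.64506e-05 − (-0.750000)) = -0.00104153.
Running total after k=2: 0.564834.
Correction k=3: B_{6}/6! · (f^{(5)}(12) − f^{(5)}(2)) = 1/30240 · (-2.00939e-05 − (-5.62500)) = 0.000186011.
Running total after k=3: 0.565020.
Correction k=4: B_{8}/8! · (f^{(7)}(12) − f^{(7)}(2)) = −1/1209600 · (-7.81429e-06 − (-78.7500)) = -6.51042e-05.

S_4 ≈ 0.564955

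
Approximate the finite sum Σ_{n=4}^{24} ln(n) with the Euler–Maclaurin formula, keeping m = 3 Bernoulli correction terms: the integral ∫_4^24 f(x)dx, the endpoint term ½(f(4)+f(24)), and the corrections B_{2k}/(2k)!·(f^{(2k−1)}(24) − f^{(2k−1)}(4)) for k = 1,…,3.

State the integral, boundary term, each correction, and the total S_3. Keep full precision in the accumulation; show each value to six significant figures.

∫_4^24 ln(x) dx evaluates to 50.7281.
½[f(4) + f(24)] = ½[1.38629 + 3.17805] = 2.28217.
So far: 53.0103.
Order-1 term: 1/12 · (0.0416667 − 0.250000) = -0.0173611.
Partial sum through k=1: 52.9929.
Order-2 term: −1/720 · (0.000144676 − 0.0312500) = 4.32018e-05.
Partial sum through k=2: 52.9930.
Order-3 term: 1/30240 · (3.01408e-06 − 0.0234375) = -7.74950e-07.

S_3 ≈ 52.9930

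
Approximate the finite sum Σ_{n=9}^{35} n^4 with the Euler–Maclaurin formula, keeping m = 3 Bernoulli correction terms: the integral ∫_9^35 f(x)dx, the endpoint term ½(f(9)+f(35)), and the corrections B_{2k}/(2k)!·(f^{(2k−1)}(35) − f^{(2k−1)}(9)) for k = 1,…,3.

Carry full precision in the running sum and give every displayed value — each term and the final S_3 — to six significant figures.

The integral term ∫_9^35 x^4 dx = 1.04926e+07.
Boundary: ½(f(9) + f(35)) = ½(6561.00 + 1.50062e+06) = 753593.
Integral + boundary = 1.12462e+07.
k=1: B_{2}/(2)! × [f^{(1)}(35) − f^{(1)}(9)] = 1/12 × (171500 − 2916.00) = 14048.7.
After k=1: 1.12602e+07.
k=2: B_{4}/(4)! × [f^{(3)}(35) − f^{(3)}(9)] = −1/720 × (840.000 − 216.000) = -0.866667.
After k=2: 1.12602e+07.
k=3: B_{6}/(6)! × [f^{(5)}(35) − f^{(5)}(9)] = 1/30240 × (0.00000 − 0.00000) = 0.00000.

S_3 ≈ 1.12602e+07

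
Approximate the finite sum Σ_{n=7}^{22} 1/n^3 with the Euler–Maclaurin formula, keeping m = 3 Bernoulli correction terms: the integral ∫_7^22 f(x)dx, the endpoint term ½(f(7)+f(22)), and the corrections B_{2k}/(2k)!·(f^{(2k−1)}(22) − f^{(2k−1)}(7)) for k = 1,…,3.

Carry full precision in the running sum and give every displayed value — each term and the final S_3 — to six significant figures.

S_3 ≈ 0.0107781

The integral term ∫_7^22 1/x^3 dx = 0.00917102.
Boundary: ½(f(7) + f(22)) = ½(0.00291545 + 9.39144e-05) = 0.00150468.
Integral + boundary = 0.0106757.
Correction k=1: B_{2}/2! · (f^{(1)}(22) − f^{(1)}(7)) = 1/12 · (-1.28065e-05 − (-0.00124948)) = 0.000103056.
Running total after k=1: 0.0107788.
Correction k=2: B_{4}/4! · (f^{(3)}(22) − f^{(3)}(7)) = −1/720 · (-5.29194e-07 − (-0.000509992)) = -7.07587e-07.
Running total after k=2: 0.0107781.
Correction k=3: B_{6}/6! · (f^{(5)}(22) − f^{(5)}(7)) = 1/30240 · (-4.59218e-08 − (-0.000437136)) = 1.44540e-08.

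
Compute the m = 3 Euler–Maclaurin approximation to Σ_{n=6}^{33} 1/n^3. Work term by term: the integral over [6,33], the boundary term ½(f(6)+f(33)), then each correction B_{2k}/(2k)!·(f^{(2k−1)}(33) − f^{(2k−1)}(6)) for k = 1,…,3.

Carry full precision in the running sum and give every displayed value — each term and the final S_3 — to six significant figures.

S_3 ≈ 0.0159494

∫_6^33 1/x^3 dx evaluates to 0.0134298.
Boundary: ½(f(6) + f(33)) = ½(0.00462963 + 2.78265e-05) = 0.00232873.
Running total after boundary: 0.0157585.
Correction k=1: B_{2}/2! · (f^{(1)}(33) − f^{(1)}(6)) = 1/12 · (-2.52968e-06 − (-0.00231481)) = 0.000192690.
After k=1: 0.0159512.
Correction k=2: B_{4}/4! · (f^{(3)}(33) − f^{(3)}(6)) = −1/720 · (-4.64588e-08 − (-0.00128601)) = -1.78606e-06.
After k=2: 0.0159494.
Correction k=3: B_{6}/6! · (f^{(5)}(33) − f^{(5)}(6)) = 1/30240 · (-1.79180e-09 − (-0.00150034)) = 4.96145e-08.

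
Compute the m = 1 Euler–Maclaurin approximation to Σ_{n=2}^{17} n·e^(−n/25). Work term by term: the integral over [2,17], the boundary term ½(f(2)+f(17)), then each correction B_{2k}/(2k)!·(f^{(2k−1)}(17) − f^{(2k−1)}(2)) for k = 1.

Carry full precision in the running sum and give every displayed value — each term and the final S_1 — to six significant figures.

S_1 ≈ 96.3278

The integral term ∫_2^17 x·e^(−x/25) dx = 91.1557.
Endpoint term: (f(2) + f(17))/2 = (1.84623 + 8.61249)/2 = 5.22936.
So far: 96.3851.
k=1: B_{2}/(2)! × [f^{(1)}(17) − f^{(1)}(2)] = 1/12 × (0.162117 − 0.849267) = -0.0572625.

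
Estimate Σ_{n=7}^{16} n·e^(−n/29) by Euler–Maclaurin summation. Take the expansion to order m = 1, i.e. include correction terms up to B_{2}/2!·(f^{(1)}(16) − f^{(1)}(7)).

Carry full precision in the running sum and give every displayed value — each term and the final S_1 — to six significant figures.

The integral term ∫_7^16 x·e^(−x/29) dx = 68.4850.
Boundary: ½(f(7) + f(16)) = ½(5.49881 + 9.21529) = 7.35705.
Integral + boundary = 75.8421.
Correction k=1: B_{2}/2! · (f^{(1)}(16) − f^{(1)}(7)) = 1/12 · (0.258187 − 0.595930) = -0.0281452.

S_1 ≈ 75.8139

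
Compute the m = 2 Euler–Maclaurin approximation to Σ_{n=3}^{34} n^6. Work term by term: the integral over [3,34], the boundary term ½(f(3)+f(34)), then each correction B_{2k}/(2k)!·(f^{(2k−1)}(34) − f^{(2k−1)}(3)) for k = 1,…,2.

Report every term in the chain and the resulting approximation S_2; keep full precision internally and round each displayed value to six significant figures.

S_2 ≈ 8.29845e+09

The integral term ∫_3^34 x^6 dx = 7.50334e+09.
Endpoint term: (f(3) + f(34))/2 = (729.000 + 1.54480e+09)/2 = 7.72403e+08.
So far: 8.27574e+09.
Correction k=1: B_{2}/2! · (f^{(1)}(34) − f^{(1)}(3)) = 1/12 · (2.72613e+08 − 1458.00) = 2.27176e+07.
Partial sum through k=1: 8.29846e+09.
Correction k=2: B_{4}/4! · (f^{(3)}(34) − f^{(3)}(3)) = −1/720 · (4.71648e+06 − 3240.00) = -6546.17.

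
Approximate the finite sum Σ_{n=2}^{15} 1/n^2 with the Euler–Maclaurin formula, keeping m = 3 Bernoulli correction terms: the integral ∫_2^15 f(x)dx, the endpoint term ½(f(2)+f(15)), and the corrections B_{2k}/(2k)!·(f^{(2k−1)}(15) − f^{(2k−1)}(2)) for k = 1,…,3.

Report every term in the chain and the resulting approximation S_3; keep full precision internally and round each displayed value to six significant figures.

∫_2^15 1/x^2 dx evaluates to 0.433333.
½[f(2) + f(15)] = ½[0.250000 + 0.00444444] = 0.127222.
So far: 0.560556.
Order-1 term: 1/12 · (-0.000592593 − (-0.250000)) = 0.0207840.
Partial sum through k=1: 0.581340.
Order-2 term: −1/720 · (-3.16049e-05 − (-0.750000)) = -0.00104162.
Partial sum through k=2: 0.580298.
Order-3 term: 1/30240 · (-4.21399e-06 − (-5.62500)) = 0.000186012.

S_3 ≈ 0.580484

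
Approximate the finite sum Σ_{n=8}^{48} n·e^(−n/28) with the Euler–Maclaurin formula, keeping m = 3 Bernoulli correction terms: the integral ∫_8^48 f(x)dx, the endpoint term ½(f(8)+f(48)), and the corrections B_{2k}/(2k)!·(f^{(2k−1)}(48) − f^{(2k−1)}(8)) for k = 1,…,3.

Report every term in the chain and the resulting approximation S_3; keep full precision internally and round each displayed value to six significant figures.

The integral term ∫_8^48 x·e^(−x/28) dx = 374.253.
½[f(8) + f(48)] = ½[6.01182 + 8.64443] = 7.32812.
So far: 381.581.
k=1: B_{2}/(2)! × [f^{(1)}(48) − f^{(1)}(8)] = 1/12 × (-0.128637 − 0.536769) = -0.0554506.
After k=1: 381.525.
k=2: B_{4}/(4)! × [f^{(3)}(48) − f^{(3)}(8)] = −1/720 × (0.000295341 − 0.00260169) = 3.20326e-06.
After k=2: 381.525.
k=3: B_{6}/(6)! × [f^{(5)}(48) − f^{(5)}(8)] = 1/30240 × (9.62704e-07 − 5.76368e-06) = -1.58762e-10.

S_3 ≈ 381.525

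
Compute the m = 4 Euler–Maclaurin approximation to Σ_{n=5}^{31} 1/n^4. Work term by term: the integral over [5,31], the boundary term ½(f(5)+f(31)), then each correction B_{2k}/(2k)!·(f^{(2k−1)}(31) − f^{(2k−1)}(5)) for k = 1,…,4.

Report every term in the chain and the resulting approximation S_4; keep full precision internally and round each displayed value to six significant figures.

S_4 ≈ 0.00356064

Integral: ∫_5^31 1/x^4 dx = 0.00265548.
½[f(5) + f(31)] = ½[0.00160000 + 1.08281e-06] = 0.000800541.
Integral + boundary = 0.00345602.
Correction k=1: B_{2}/2! · (f^{(1)}(31) − f^{(1)}(5)) = 1/12 · (-1.39718e-07 − (-0.00128000)) = 0.000106655.
Partial sum through k=1: 0.00356267.
Correction k=2: B_{4}/4! · (f^{(3)}(31) − f^{(3)}(5)) = −1/720 · (-4.36164e-09 − (-0.00153600)) = -2.13333e-06.
Partial sum through k=2: 0.00356054.
Correction k=3: B_{6}/6! · (f^{(5)}(31) − f^{(5)}(5)) = 1/30240 · (-2.54164e-10 − (-0.00344064)) = 1.13778e-07.
Partial sum through k=3: 0.00356065.
Correction k=4: B_{8}/8! · (f^{(7)}(31) − f^{(7)}(5)) = −1/1209600 · (-2.38031e-11 − (-0.0123863)) = -1.02400e-08.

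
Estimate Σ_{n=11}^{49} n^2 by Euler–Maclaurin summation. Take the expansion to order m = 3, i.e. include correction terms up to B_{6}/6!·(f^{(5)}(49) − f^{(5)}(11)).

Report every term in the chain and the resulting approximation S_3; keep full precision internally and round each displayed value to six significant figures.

S_3 ≈ 40040.0

∫_11^49 x^2 dx evaluates to 38772.7.
Endpoint term: (f(11) + f(49))/2 = (121.000 + 2401.00)/2 = 1261.00.
Running total after boundary: 40033.7.
Order-1 term: 1/12 · (98.0000 − 22.0000) = 6.33333.
Running total after k=1: 40040.0.
Order-2 term: −1/720 · (0.00000 − 0.00000) = 0.00000.
Running total after k=2: 40040.0.
Order-3 term: 1/30240 · (0.00000 − 0.00000) = 0.00000.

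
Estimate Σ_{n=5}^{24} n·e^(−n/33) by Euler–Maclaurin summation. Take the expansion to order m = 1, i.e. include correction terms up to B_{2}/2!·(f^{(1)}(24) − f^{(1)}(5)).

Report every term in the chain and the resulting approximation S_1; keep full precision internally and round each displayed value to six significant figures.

∫_5^24 x·e^(−x/33) dx evaluates to 168.747.
½[f(5) + f(24)] = ½[4.29702 + 11.5974] = 7.94721.
So far: 176.695.
Correction k=1: B_{2}/2! · (f^{(1)}(24) − f^{(1)}(5)) = 1/12 · (0.131789 − 0.729192) = -0.0497836.

S_1 ≈ 176.645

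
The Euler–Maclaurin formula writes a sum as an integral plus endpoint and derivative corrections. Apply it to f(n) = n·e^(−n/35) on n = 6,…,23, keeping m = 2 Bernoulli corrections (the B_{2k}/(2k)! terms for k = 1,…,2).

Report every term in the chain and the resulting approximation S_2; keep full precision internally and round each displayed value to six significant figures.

Integral: ∫_6^23 x·e^(−x/35) dx = 156.721.
Endpoint term: (f(6) + f(23))/2 = (5.05476 + 11.9216)/2 = 8.48818.
So far: 165.209.
Order-1 term: 1/12 · (0.177713 − 0.698039) = -0.0433605.
Partial sum through k=1: 165.165.
Order-2 term: −1/720 · (0.000991325 − 0.00194527) = 1.32493e-06.

S_2 ≈ 165.165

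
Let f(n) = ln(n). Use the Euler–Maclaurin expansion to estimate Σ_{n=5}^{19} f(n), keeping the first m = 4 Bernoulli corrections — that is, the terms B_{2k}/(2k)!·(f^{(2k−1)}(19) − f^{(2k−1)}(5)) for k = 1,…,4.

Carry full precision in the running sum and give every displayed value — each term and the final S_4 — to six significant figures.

S_4 ≈ 36.1618

∫_5^19 ln(x) dx evaluates to 33.8972.
Endpoint term: (f(5) + f(19))/2 = (1.60944 + 2.94444)/2 = 2.27694.
Integral + boundary = 36.1741.
Correction k=1: B_{2}/2! · (f^{(1)}(19) − f^{(1)}(5)) = 1/12 · (0.0526316 − 0.200000) = -0.0122807.
Partial sum through k=1: 36.1618.
Correction k=2: B_{4}/4! · (f^{(3)}(19) − f^{(3)}(5)) = −1/720 · (0.000291588 − 0.0160000) = 2.18172e-05.
Partial sum through k=2: 36.1618.
Correction k=3: B_{6}/6! · (f^{(5)}(19) − f^{(5)}(5)) = 1/30240 · (9.69267e-06 − 0.00768000) = -2.53648e-07.
Partial sum through k=3: 36.1618.
Correction k=4: B_{8}/8! · (f^{(7)}(19) − f^{(7)}(5)) = −1/1209600 · (8.05485e-07 − 0.00921600) = 7.61838e-09.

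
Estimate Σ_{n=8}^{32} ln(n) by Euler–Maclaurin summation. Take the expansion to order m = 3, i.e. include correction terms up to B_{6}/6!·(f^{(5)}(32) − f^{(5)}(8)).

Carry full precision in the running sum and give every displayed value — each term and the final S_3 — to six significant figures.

The integral term ∫_8^32 ln(x) dx = 70.2680.
Boundary: ½(f(8) + f(32)) = ½(2.07944 + 3.46574) = 2.77259.
Integral + boundary = 73.0406.
k=1: B_{2}/(2)! × [f^{(1)}(32) − f^{(1)}(8)] = 1/12 × (0.0312500 − 0.125000) = -0.00781250.
Partial sum through k=1: 73.0328.
k=2: B_{4}/(4)! × [f^{(3)}(32) − f^{(3)}(8)] = −1/720 × (6.10352e-05 − 0.00390625) = 5.34058e-06.
Partial sum through k=2: 73.0328.
k=3: B_{6}/(6)! × [f^{(5)}(32) − f^{(5)}(8)] = 1/30240 × (7.15256e-07 − 0.000732422) = -2.41966e-08.

S_3 ≈ 73.0328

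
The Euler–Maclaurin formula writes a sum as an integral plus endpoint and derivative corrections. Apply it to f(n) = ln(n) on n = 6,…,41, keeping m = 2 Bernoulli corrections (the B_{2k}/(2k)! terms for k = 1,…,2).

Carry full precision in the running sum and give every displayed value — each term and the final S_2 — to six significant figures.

Integral: ∫_6^41 ln(x) dx = 106.506.
Boundary: ½(f(6) + f(41)) = ½(1.79176 + 3.71357) = 2.75267.
Running total after boundary: 109.259.
k=1: B_{2}/(2)! × [f^{(1)}(41) − f^{(1)}(6)] = 1/12 × (0.0243902 − 0.166667) = -0.0118564.
After k=1: 109.247.
k=2: B_{4}/(4)! × [f^{(3)}(41) − f^{(3)}(6)] = −1/720 × (2.90187e-05 − 0.00925926) = 1.28198e-05.

S_2 ≈ 109.247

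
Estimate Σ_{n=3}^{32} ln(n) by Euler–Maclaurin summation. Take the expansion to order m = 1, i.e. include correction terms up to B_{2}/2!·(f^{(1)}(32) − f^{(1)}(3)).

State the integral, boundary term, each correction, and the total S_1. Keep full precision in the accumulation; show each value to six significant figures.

∫_3^32 ln(x) dx evaluates to 78.6077.
Endpoint term: (f(3) + f(32))/2 = (1.09861 + 3.46574)/2 = 2.28217.
Integral + boundary = 80.8899.
Order-1 term: 1/12 · (0.0312500 − 0.333333) = -0.0251736.

S_1 ≈ 80.8647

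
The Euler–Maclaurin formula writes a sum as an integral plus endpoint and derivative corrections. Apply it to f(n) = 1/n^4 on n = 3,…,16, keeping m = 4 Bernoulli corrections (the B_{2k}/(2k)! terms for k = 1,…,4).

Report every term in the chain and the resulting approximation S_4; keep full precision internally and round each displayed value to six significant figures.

S_4 ≈ 0.0197485

The integral term ∫_3^16 1/x^4 dx = 0.0122643.
Endpoint term: (f(3) + f(16))/2 = (0.0123457 + 1.52588e-05)/2 = 0.00618047.
So far: 0.0184448.
Correction k=1: B_{2}/2! · (f^{(1)}(16) − f^{(1)}(3)) = 1/12 · (-3.81470e-06 − (-0.0164609)) = 0.00137142.
Running total after k=1: 0.0198162.
Correction k=2: B_{4}/4! · (f^{(3)}(16) − f^{(3)}(3)) = −1/720 · (-4.47035e-07 − (-0.0548697)) = -7.62073e-05.
Running total after k=2: 0.0197400.
Correction k=3: B_{6}/6! · (f^{(5)}(16) − f^{(5)}(3)) = 1/30240 · (-9.77889e-08 − (-0.341411)) = 1.12901e-05.
Running total after k=3: 0.0197513.
Correction k=4: B_{8}/8! · (f^{(7)}(16) − f^{(7)}(3)) = −1/1209600 · (-3.43789e-08 − (-3.41411)) = -2.82251e-06.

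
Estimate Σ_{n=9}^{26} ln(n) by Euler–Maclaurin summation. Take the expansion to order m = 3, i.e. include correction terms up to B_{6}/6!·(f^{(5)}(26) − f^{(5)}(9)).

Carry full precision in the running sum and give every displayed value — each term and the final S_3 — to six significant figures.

S_3 ≈ 50.6571

Integral: ∫_9^26 ln(x) dx = 47.9355.
½[f(9) + f(26)] = ½[2.19722 + 3.25810] = 2.72766.
Running total after boundary: 50.6631.
k=1: B_{2}/(2)! × [f^{(1)}(26) − f^{(1)}(9)] = 1/12 × (0.0384615 − 0.111111) = -0.00605413.
Running total after k=1: 50.6571.
k=2: B_{4}/(4)! × [f^{(3)}(26) − f^{(3)}(9)] = −1/720 × (0.000113792 − 0.00274348) = 3.65235e-06.
Running total after k=2: 50.6571.
k=3: B_{6}/(6)! × [f^{(5)}(26) − f^{(5)}(9)] = 1/30240 × (2.01997e-06 − 0.000406442) = -1.33737e-08.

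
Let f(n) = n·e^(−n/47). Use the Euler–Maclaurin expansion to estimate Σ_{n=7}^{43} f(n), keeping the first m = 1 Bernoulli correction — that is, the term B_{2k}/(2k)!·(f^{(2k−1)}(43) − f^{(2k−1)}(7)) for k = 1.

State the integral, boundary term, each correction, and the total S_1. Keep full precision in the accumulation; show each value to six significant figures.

Integral: ∫_7^43 x·e^(−x/47) dx = 492.436.
Boundary: ½(f(7) + f(43)) = ½(6.03137 + 17.2240) = 11.6277.
Integral + boundary = 504.064.
Correction k=1: B_{2}/2! · (f^{(1)}(43) − f^{(1)}(7)) = 1/12 · (0.0340901 − 0.733297) = -0.0582672.

S_1 ≈ 504.006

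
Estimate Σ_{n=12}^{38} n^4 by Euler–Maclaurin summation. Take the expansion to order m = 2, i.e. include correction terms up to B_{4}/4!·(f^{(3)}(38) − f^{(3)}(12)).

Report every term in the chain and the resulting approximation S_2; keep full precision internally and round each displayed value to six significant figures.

S_2 ≈ 1.68679e+07

Integral: ∫_12^38 x^4 dx = 1.57973e+07.
½[f(12) + f(38)] = ½[20736.0 + 2.08514e+06] = 1.05294e+06.
Integral + boundary = 1.68502e+07.
Correction k=1: B_{2}/2! · (f^{(1)}(38) − f^{(1)}(12)) = 1/12 · (219488 − 6912.00) = 17714.7.
After k=1: 1.68679e+07.
Correction k=2: B_{4}/4! · (f^{(3)}(38) − f^{(3)}(12)) = −1/720 · (912.000 − 288.000) = -0.866667.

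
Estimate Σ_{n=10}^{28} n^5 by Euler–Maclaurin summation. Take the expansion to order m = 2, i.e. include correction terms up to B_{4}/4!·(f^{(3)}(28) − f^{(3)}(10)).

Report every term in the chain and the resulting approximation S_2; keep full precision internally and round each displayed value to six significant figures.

The integral term ∫_10^28 x^5 dx = 8.01484e+07.
Boundary: ½(f(10) + f(28)) = ½(100000 + 1.72104e+07) = 8.65518e+06.
Integral + boundary = 8.88036e+07.
Order-1 term: 1/12 · (3.07328e+06 − 50000.0) = 251940.
Running total after k=1: 8.90555e+07.
Order-2 term: −1/720 · (47040.0 − 6000.00) = -57.0000.

S_2 ≈ 8.90555e+07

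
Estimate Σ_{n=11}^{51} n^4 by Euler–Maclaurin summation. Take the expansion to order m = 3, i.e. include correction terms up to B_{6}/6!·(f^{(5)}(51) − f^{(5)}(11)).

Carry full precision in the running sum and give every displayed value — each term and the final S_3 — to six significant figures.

Integral: ∫_11^51 x^4 dx = 6.89728e+07.
Endpoint term: (f(11) + f(51))/2 = (14641.0 + 6.76520e+06)/2 = 3.38992e+06.
So far: 7.23628e+07.
Correction k=1: B_{2}/2! · (f^{(1)}(51) − f^{(1)}(11)) = 1/12 · (530604 − 5324.00) = 43773.3.
Partial sum through k=1: 7.24065e+07.
Correction k=2: B_{4}/4! · (f^{(3)}(51) − f^{(3)}(11)) = −1/720 · (1224.00 − 264.000) = -1.33333.
Partial sum through k=2: 7.24065e+07.
Correction k=3: B_{6}/6! · (f^{(5)}(51) − f^{(5)}(11)) = 1/30240 · (0.00000 − 0.00000) = 0.00000.

S_3 ≈ 7.24065e+07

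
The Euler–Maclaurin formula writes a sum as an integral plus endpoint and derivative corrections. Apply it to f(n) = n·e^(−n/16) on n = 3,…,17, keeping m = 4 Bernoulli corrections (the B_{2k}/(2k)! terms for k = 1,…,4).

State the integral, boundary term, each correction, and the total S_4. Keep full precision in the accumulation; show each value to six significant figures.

S_4 ≈ 73.6761

Integral: ∫_3^17 x·e^(−x/16) dx = 69.5529.
Endpoint term: (f(3) + f(17))/2 = (2.48709 + 5.87504)/2 = 4.18107.
Integral + boundary = 73.7340.
Correction k=1: B_{2}/2! · (f^{(1)}(17) − f^{(1)}(3)) = 1/12 · (-0.0215994 − 0.673586) = -0.0579321.
Running total after k=1: 73.6761.
Correction k=2: B_{4}/4! · (f^{(3)}(17) − f^{(3)}(3)) = −1/720 · (0.00261556 − 0.00910799) = 9.01727e-06.
Running total after k=2: 73.6761.
Correction k=3: B_{6}/6! · (f^{(5)}(17) − f^{(5)}(3)) = 1/30240 · (2.07636e-05 − 6.08780e-05) = -1.32654e-09.
Running total after k=3: 73.6761.
Correction k=4: B_{8}/8! · (f^{(7)}(17) − f^{(7)}(3)) = −1/1209600 · (1.22305e-07 − 3.36633e-07) = 1.77189e-13.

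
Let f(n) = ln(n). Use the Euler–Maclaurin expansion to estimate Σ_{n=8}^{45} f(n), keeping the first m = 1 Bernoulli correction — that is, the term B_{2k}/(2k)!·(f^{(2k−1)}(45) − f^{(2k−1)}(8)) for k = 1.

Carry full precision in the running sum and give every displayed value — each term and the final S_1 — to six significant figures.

∫_8^45 ln(x) dx evaluates to 117.664.
Boundary: ½(f(8) + f(45)) = ½(2.07944 + 3.80666) = 2.94305.
So far: 120.607.
Correction k=1: B_{2}/2! · (f^{(1)}(45) − f^{(1)}(8)) = 1/12 · (0.0222222 − 0.125000) = -0.00856481.

S_1 ≈ 120.599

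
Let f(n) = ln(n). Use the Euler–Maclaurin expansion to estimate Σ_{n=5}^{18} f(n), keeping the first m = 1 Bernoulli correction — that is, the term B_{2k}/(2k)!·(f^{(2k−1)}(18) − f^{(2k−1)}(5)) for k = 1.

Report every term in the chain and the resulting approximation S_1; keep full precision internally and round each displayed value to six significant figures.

S_1 ≈ 33.2174

∫_5^18 ln(x) dx evaluates to 30.9795.
Boundary: ½(f(5) + f(18)) = ½(1.60944 + 2.89037) = 2.24990.
So far: 33.2294.
k=1: B_{2}/(2)! × [f^{(1)}(18) − f^{(1)}(5)] = 1/12 × (0.0555556 − 0.200000) = -0.0120370.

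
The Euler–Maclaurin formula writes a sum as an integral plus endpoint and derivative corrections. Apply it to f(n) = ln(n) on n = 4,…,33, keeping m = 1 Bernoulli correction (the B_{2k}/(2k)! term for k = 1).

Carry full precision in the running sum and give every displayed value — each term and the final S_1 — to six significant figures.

S_1 ≈ 83.2627

∫_4^33 ln(x) dx evaluates to 80.8396.
½[f(4) + f(33)] = ½[1.38629 + 3.49651] = 2.44140.
Running total after boundary: 83.2810.
k=1: B_{2}/(2)! × [f^{(1)}(33) − f^{(1)}(4)] = 1/12 × (0.0303030 − 0.250000) = -0.0183081.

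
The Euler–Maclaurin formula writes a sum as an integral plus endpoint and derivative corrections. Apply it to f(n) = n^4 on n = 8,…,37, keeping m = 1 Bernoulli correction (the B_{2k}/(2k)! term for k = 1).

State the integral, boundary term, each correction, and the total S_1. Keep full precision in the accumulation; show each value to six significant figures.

∫_8^37 x^4 dx evaluates to 1.38622e+07.
Boundary: ½(f(8) + f(37)) = ½(4096.00 + 1.87416e+06) = 939128.
Integral + boundary = 1.48014e+07.
Correction k=1: B_{2}/2! · (f^{(1)}(37) − f^{(1)}(8)) = 1/12 · (202612 − 2048.00) = 16713.7.

S_1 ≈ 1.48181e+07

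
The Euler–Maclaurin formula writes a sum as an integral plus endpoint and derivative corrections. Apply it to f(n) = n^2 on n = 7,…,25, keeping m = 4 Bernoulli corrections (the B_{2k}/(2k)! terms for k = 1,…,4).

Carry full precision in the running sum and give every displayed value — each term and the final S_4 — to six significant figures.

The integral term ∫_7^25 x^2 dx = 5094.00.
½[f(7) + f(25)] = ½[49.0000 + 625.000] = 337.000.
Integral + boundary = 5431.00.
Order-1 term: 1/12 · (50.0000 − 14.0000) = 3.00000.
Partial sum through k=1: 5434.00.
Order-2 term: −1/720 · (0.00000 − 0.00000) = 0.00000.
Partial sum through k=2: 5434.00.
Order-3 term: 1/30240 · (0.00000 − 0.00000) = 0.00000.
Partial sum through k=3: 5434.00.
Order-4 term: −1/1209600 · (0.00000 − 0.00000) = 0.00000.

S_4 ≈ 5434.00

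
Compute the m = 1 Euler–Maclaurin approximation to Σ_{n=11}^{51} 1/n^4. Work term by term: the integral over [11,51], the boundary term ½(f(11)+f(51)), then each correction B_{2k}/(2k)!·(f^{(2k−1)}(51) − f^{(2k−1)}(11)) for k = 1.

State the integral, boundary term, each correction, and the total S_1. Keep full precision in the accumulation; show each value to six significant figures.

∫_11^51 1/x^4 dx evaluates to 0.000247925.
Endpoint term: (f(11) + f(51))/2 = (6.83013e-05 + 1.47815e-07)/2 = 3.42246e-05.
So far: 0.000282150.
k=1: B_{2}/(2)! × [f^{(1)}(51) − f^{(1)}(11)] = 1/12 × (-1.15934e-08 − (-2.48369e-05)) = 2.06877e-06.

S_1 ≈ 0.000284219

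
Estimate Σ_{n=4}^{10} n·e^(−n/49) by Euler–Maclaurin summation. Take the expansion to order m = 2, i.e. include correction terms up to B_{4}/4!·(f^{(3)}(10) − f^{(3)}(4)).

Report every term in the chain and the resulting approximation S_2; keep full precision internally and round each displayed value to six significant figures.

Integral: ∫_4^10 x·e^(−x/49) dx = 36.1131.
Boundary: ½(f(4) + f(10)) = ½(3.68644 + 8.15396) = 5.92020.
Running total after boundary: 42.0333.
Order-1 term: 1/12 · (0.648988 − 0.846377) = -0.0164490.
After k=1: 42.0168.
Order-2 term: −1/720 · (0.000949513 − 0.00112020) = 2.37064e-07.

S_2 ≈ 42.0168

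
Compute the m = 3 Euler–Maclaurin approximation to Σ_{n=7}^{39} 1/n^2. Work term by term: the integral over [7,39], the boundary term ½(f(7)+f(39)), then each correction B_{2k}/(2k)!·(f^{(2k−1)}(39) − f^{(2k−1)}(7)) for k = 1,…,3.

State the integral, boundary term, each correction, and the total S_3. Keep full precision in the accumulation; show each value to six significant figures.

The integral term ∫_7^39 1/x^2 dx = 0.117216.
½[f(7) + f(39)] = ½[0.0204082 + 0.000657462] = 0.0105328.
Running total after boundary: 0.127749.
k=1: B_{2}/(2)! × [f^{(1)}(39) − f^{(1)}(7)] = 1/12 × (-3.37160e-05 − (-0.00583090)) = 0.000483099.
Running total after k=1: 0.128232.
k=2: B_{4}/(4)! × [f^{(3)}(39) − f^{(3)}(7)] = −1/720 × (-2.66004e-07 − (-0.00142798)) = -1.98293e-06.
Running total after k=2: 0.128230.
k=3: B_{6}/(6)! × [f^{(5)}(39) − f^{(5)}(7)] = 1/30240 × (-5.24663e-09 − (-0.000874271)) = 2.89109e-08.

S_3 ≈ 0.128230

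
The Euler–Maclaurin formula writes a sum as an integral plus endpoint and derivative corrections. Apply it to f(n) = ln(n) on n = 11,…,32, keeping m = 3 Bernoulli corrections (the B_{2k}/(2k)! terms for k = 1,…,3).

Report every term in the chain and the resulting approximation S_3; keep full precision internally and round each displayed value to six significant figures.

The integral term ∫_11^32 ln(x) dx = 63.5267.
Endpoint term: (f(11) + f(32))/2 = (2.39790 + 3.46574)/2 = 2.93182.
Running total after boundary: 66.4585.
Order-1 term: 1/12 · (0.0312500 − 0.0909091) = -0.00497159.
Partial sum through k=1: 66.4535.
Order-2 term: −1/720 · (6.10352e-05 − 0.00150263) = 2.00221e-06.
Partial sum through k=2: 66.4535.
Order-3 term: 1/30240 · (7.15256e-07 − 0.000149021) = -4.90429e-09.

S_3 ≈ 66.4535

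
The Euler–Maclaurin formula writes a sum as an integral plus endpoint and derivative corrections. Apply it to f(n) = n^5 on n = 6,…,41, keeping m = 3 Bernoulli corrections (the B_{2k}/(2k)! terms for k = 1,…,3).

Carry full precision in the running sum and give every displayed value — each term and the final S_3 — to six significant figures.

S_3 ≈ 8.50785e+08

∫_6^41 x^5 dx evaluates to 7.91676e+08.
Endpoint term: (f(6) + f(41))/2 = (7776.00 + 1.15856e+08)/2 = 5.79320e+07.
Running total after boundary: 8.49608e+08.
k=1: B_{2}/(2)! × [f^{(1)}(41) − f^{(1)}(6)] = 1/12 × (1.41288e+07 − 6480.00) = 1.17686e+06.
Running total after k=1: 8.50785e+08.
k=2: B_{4}/(4)! × [f^{(3)}(41) − f^{(3)}(6)] = −1/720 × (100860 − 2160.00) = -137.083.
Running total after k=2: 8.50785e+08.
k=3: B_{6}/(6)! × [f^{(5)}(41) − f^{(5)}(6)] = 1/30240 × (120.000 − 120.000) = 0.00000.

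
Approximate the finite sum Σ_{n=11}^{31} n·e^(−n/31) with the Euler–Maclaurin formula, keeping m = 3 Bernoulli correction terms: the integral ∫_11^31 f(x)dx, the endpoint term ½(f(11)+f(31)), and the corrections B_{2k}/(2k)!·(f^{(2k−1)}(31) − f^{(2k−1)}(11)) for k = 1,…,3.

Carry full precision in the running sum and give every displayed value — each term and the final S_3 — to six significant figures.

S_3 ≈ 215.532

∫_11^31 x·e^(−x/31) dx evaluates to 206.011.
Endpoint term: (f(11) + f(31))/2 = (7.71415 + 11.4043)/2 = 9.55921.
So far: 215.570.
k=1: B_{2}/(2)! × [f^{(1)}(31) − f^{(1)}(11)] = 1/12 × (0.00000 − 0.452443) = -0.0377036.
Partial sum through k=1: 215.532.
k=2: B_{4}/(4)! × [f^{(3)}(31) − f^{(3)}(11)] = −1/720 × (0.000765618 − 0.00193030) = 1.61761e-06.
Partial sum through k=2: 215.532.
k=3: B_{6}/(6)! × [f^{(5)}(31) − f^{(5)}(11)] = 1/30240 × (1.59338e-06 − 3.52736e-06) = -6.39544e-11.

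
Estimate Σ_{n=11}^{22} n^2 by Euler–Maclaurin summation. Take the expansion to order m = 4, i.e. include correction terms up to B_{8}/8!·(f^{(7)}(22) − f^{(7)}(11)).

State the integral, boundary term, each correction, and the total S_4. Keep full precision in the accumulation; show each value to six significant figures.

S_4 ≈ 3410.00

The integral term ∫_11^22 x^2 dx = 3105.67.
Boundary: ½(f(11) + f(22)) = ½(121.000 + 484.000) = 302.500.
Integral + boundary = 3408.17.
k=1: B_{2}/(2)! × [f^{(1)}(22) − f^{(1)}(11)] = 1/12 × (44.0000 − 22.0000) = 1.83333.
After k=1: 3410.00.
k=2: B_{4}/(4)! × [f^{(3)}(22) − f^{(3)}(11)] = −1/720 × (0.00000 − 0.00000) = 0.00000.
After k=2: 3410.00.
k=3: B_{6}/(6)! × [f^{(5)}(22) − f^{(5)}(11)] = 1/30240 × (0.00000 − 0.00000) = 0.00000.
After k=3: 3410.00.
k=4: B_{8}/(8)! × [f^{(7)}(22) − f^{(7)}(11)] = −1/1209600 × (0.00000 − 0.00000) = 0.00000.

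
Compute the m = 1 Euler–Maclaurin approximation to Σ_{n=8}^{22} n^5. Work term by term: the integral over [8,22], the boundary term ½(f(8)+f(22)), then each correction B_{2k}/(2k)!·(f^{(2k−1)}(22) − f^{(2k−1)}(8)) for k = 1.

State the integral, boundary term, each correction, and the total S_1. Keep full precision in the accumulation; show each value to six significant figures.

The integral term ∫_8^22 x^5 dx = 1.88530e+07.
Endpoint term: (f(8) + f(22))/2 = (32768.0 + 5.15363e+06)/2 = 2.59320e+06.
Running total after boundary: 2.14462e+07.
k=1: B_{2}/(2)! × [f^{(1)}(22) − f^{(1)}(8)] = 1/12 × (1.17128e+06 − 20480.0) = 95900.0.

S_1 ≈ 2.15421e+07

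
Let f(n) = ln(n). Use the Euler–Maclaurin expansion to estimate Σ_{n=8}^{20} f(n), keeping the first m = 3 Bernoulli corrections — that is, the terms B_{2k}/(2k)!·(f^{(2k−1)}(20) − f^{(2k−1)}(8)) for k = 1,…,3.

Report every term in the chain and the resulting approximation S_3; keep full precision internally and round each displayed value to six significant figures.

∫_8^20 ln(x) dx evaluates to 31.2791.
½[f(8) + f(20)] = ½[2.07944 + 2.99573] = 2.53759.
So far: 33.8167.
Correction k=1: B_{2}/2! · (f^{(1)}(20) − f^{(1)}(8)) = 1/12 · (0.0500000 − 0.125000) = -0.00625000.
Running total after k=1: 33.8105.
Correction k=2: B_{4}/4! · (f^{(3)}(20) − f^{(3)}(8)) = −1/720 · (0.000250000 − 0.00390625) = 5.07812e-06.
Running total after k=2: 33.8105.
Correction k=3: B_{6}/6! · (f^{(5)}(20) − f^{(5)}(8)) = 1/30240 · (7.50000e-06 − 0.000732422) = -2.39723e-08.

S_3 ≈ 33.8105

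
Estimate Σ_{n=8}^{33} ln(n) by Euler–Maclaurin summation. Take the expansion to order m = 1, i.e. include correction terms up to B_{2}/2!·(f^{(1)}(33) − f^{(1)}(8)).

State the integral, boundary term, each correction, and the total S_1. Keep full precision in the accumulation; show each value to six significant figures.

The integral term ∫_8^33 ln(x) dx = 73.7492.
Boundary: ½(f(8) + f(33)) = ½(2.07944 + 3.49651) = 2.78797.
Integral + boundary = 76.5372.
k=1: B_{2}/(2)! × [f^{(1)}(33) − f^{(1)}(8)] = 1/12 × (0.0303030 − 0.125000) = -0.00789141.

S_1 ≈ 76.5293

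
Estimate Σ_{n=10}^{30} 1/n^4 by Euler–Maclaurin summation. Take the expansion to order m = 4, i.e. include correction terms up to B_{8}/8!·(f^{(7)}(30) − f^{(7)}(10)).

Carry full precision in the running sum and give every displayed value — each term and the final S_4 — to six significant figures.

S_4 ≈ 0.000374908

The integral term ∫_10^30 1/x^4 dx = 0.000320988.
Endpoint term: (f(10) + f(30))/2 = (0.000100000 + 1.23457e-06)/2 = 5.06173e-05.
Integral + boundary = 0.000371605.
k=1: B_{2}/(2)! × [f^{(1)}(30) − f^{(1)}(10)] = 1/12 × (-1.64609e-07 − (-4.00000e-05)) = 3.31962e-06.
After k=1: 0.000374925.
k=2: B_{4}/(4)! × [f^{(3)}(30) − f^{(3)}(10)] = −1/720 × (-5.48697e-09 − (-1.20000e-05)) = -1.66590e-08.
After k=2: 0.000374908.
k=3: B_{6}/(6)! × [f^{(5)}(30) − f^{(5)}(10)] = 1/30240 × (-3.41411e-10 − (-6.72000e-06)) = 2.22211e-10.
After k=3: 0.000374908.
k=4: B_{8}/(8)! × [f^{(7)}(30) − f^{(7)}(10)] = −1/1209600 × (-3.41411e-11 − (-6.04800e-06)) = -4.99997e-12.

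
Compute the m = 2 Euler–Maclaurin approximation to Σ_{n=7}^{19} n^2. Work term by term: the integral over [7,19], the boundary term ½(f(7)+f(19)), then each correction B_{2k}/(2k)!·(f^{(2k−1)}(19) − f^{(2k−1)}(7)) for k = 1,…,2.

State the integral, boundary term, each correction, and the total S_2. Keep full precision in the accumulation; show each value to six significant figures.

S_2 ≈ 2379.00

∫_7^19 x^2 dx evaluates to 2172.00.
Endpoint term: (f(7) + f(19))/2 = (49.0000 + 361.000)/2 = 205.000.
So far: 2377.00.
Order-1 term: 1/12 · (38.0000 − 14.0000) = 2.00000.
Partial sum through k=1: 2379.00.
Order-2 term: −1/720 · (0.00000 − 0.00000) = 0.00000.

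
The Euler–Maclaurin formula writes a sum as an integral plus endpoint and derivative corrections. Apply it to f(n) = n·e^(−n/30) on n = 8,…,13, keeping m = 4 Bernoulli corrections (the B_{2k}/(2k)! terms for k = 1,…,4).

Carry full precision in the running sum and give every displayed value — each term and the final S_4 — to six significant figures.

S_4 ≈ 44.0559

Integral: ∫_8^13 x·e^(−x/30) dx = 36.7941.
Endpoint term: (f(8) + f(13))/2 = (6.12743 + 8.42848)/2 = 7.27795.
Integral + boundary = 44.0721.
k=1: B_{2}/(2)! × [f^{(1)}(13) − f^{(1)}(8)] = 1/12 × (0.367395 − 0.561681) = -0.0161905.
After k=1: 44.0559.
k=2: B_{4}/(4)! × [f^{(3)}(13) − f^{(3)}(8)] = −1/720 × (0.00184898 − 0.00232615) = 6.62737e-07.
After k=2: 44.0559.
k=3: B_{6}/(6)! × [f^{(5)}(13) − f^{(5)}(8)] = 1/30240 × (3.65527e-06 − 4.47580e-06) = -2.71336e-11.
After k=3: 44.0559.
k=4: B_{8}/(8)! × [f^{(7)}(13) − f^{(7)}(8)] = −1/1209600 × (5.84014e-09 − 7.07442e-09) = 1.02040e-15.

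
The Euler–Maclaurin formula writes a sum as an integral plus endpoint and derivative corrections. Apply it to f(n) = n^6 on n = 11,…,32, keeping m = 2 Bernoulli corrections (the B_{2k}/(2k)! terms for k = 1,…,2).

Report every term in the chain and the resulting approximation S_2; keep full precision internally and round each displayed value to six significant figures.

S_2 ≈ 5.46020e+09

The integral term ∫_11^32 x^6 dx = 4.90575e+09.
Endpoint term: (f(11) + f(32))/2 = (1.77156e+06 + 1.07374e+09)/2 = 5.37757e+08.
Running total after boundary: 5.44351e+09.
Order-1 term: 1/12 · (2.01327e+08 − 966306) = 1.66967e+07.
After k=1: 5.46020e+09.
Order-2 term: −1/720 · (3.93216e+06 − 159720) = -5239.50.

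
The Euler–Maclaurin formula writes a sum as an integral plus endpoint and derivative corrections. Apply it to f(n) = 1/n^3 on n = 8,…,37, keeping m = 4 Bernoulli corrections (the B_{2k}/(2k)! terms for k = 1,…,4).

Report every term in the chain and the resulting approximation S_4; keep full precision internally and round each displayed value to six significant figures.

S_4 ≈ 0.00849429

Integral: ∫_8^37 1/x^3 dx = 0.00744727.
½[f(8) + f(37)] = ½[0.00195312 + 1.97422e-05] = 0.000986434.
So far: 0.00843370.
k=1: B_{2}/(2)! × [f^{(1)}(37) − f^{(1)}(8)] = 1/12 × (-1.60072e-06 − (-0.000732422)) = 6.09018e-05.
Running total after k=1: 0.00849461.
k=2: B_{4}/(4)! × [f^{(3)}(37) − f^{(3)}(8)] = −1/720 × (-2.33852e-08 − (-0.000228882)) = -3.17859e-07.
Running total after k=2: 0.00849429.
k=3: B_{6}/(6)! × [f^{(5)}(37) − f^{(5)}(8)] = 1/30240 × (-7.17442e-10 − (-0.000150204)) = 4.96703e-09.
Running total after k=3: 0.00849429.
k=4: B_{8}/(8)! × [f^{(7)}(37) − f^{(7)}(8)] = −1/1209600 × (-3.77325e-11 − (-0.000168979)) = -1.39698e-10.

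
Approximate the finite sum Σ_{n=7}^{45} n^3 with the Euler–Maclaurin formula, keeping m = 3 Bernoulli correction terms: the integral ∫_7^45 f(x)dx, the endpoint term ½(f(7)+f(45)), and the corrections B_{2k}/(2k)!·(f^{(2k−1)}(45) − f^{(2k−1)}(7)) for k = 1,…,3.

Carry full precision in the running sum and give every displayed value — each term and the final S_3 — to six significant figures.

The integral term ∫_7^45 x^3 dx = 1.02456e+06.
Endpoint term: (f(7) + f(45))/2 = (343.000 + 91125.0)/2 = 45734.0.
So far: 1.07029e+06.
Correction k=1: B_{2}/2! · (f^{(1)}(45) − f^{(1)}(7)) = 1/12 · (6075.00 − 147.000) = 494.000.
Partial sum through k=1: 1.07078e+06.
Correction k=2: B_{4}/4! · (f^{(3)}(45) − f^{(3)}(7)) = −1/720 · (6.00000 − 6.00000) = 0.00000.
Partial sum through k=2: 1.07078e+06.
Correction k=3: B_{6}/6! · (f^{(5)}(45) − f^{(5)}(7)) = 1/30240 · (0.00000 − 0.00000) = 0.00000.

S_3 ≈ 1.07078e+06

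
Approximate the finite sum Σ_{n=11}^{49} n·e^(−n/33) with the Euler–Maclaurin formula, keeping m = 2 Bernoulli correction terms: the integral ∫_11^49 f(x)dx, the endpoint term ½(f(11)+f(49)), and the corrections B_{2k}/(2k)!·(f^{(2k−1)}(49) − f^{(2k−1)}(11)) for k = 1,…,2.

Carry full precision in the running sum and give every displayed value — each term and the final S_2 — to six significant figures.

S_2 ≈ 436.837

Integral: ∫_11^49 x·e^(−x/33) dx = 427.395.
Boundary: ½(f(11) + f(49)) = ½(7.88184 + 11.1003) = 9.49107.
So far: 436.886.
Correction k=1: B_{2}/2! · (f^{(1)}(49) − f^{(1)}(11)) = 1/12 · (-0.109836 − 0.477688) = -0.0489603.
Partial sum through k=1: 436.837.
Correction k=2: B_{4}/4! · (f^{(3)}(49) − f^{(3)}(11)) = −1/720 · (0.000315186 − 0.00175459) = 1.99917e-06.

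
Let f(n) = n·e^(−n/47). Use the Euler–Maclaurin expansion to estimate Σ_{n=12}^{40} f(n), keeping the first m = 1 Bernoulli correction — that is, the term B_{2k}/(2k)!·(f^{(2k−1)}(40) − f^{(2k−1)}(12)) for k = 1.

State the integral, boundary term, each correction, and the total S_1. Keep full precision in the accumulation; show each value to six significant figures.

Integral: ∫_12^40 x·e^(−x/47) dx = 402.316.
Endpoint term: (f(12) + f(40))/2 = (9.29603 + 17.0784)/2 = 13.1872.
Running total after boundary: 415.504.
k=1: B_{2}/(2)! × [f^{(1)}(40) − f^{(1)}(12)] = 1/12 × (0.0635899 − 0.576881) = -0.0427743.

S_1 ≈ 415.461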